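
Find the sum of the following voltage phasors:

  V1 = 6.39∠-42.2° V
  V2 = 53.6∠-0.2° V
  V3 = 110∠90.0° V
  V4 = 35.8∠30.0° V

Step 1 — Convert each phasor to rectangular form:
  V1 = 6.39·(cos(-42.2°) + j·sin(-42.2°)) = 4.734 - j4.292 V
  V2 = 53.6·(cos(-0.2°) + j·sin(-0.2°)) = 53.6 - j0.1871 V
  V3 = 110·(cos(90.0°) + j·sin(90.0°)) = 0 + j110 V
  V4 = 35.8·(cos(30.0°) + j·sin(30.0°)) = 31 + j17.9 V
Step 2 — Sum components: V_total = 89.34 + j123.4 V.
Step 3 — Convert to polar: |V_total| = 152.4 V, ∠V_total = 54.1°.

V_total = 152.4∠54.1° V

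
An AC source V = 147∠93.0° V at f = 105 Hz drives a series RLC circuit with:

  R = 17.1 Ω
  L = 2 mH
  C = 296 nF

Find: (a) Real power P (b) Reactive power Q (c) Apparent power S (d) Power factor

Step 1 — Angular frequency: ω = 2π·f = 2π·105 = 659.7 rad/s.
Step 2 — Component impedances:
  R: Z = R = 17.1 Ω
  L: Z = jωL = j·659.7·0.002 = 0 + j1.319 Ω
  C: Z = 1/(jωC) = -j/(ω·C) = 0 - j5121 Ω
Step 3 — Series combination: Z_total = R + L + C = 17.1 - j5119 Ω = 5120∠-89.8° Ω.
Step 4 — Source phasor: V = 147∠93.0° V = -7.693 + j146.8 V.
Step 5 — Current: I = V / Z = -0.02868 - j0.001407 A = 0.02871∠-177.2° A.
Step 6 — Complex power: S = V·I* = 0.0141 - j4.221 VA.
Step 7 — Real power: P = Re(S) = 0.0141 W.
Step 8 — Reactive power: Q = Im(S) = -4.221 VAR.
Step 9 — Apparent power: |S| = 4.221 VA.
Step 10 — Power factor: PF = P/|S| = 0.00334 (leading).

(a) P = 0.0141 W  (b) Q = -4.221 VAR  (c) S = 4.221 VA  (d) PF = 0.00334 (leading)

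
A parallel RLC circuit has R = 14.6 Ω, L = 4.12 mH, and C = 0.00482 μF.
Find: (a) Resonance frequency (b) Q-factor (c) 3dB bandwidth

Step 1 — Resonance: ω₀ = 1/√(LC) = 1/√(0.00412·4.82e-09) = 2.244e+05 rad/s.
Step 2 — f₀ = ω₀/(2π) = 3.571e+04 Hz.
Step 3 — Parallel Q: Q = R/(ω₀L) = 14.6/(2.244e+05·0.00412) = 0.01579.
Step 4 — Bandwidth: Δω = ω₀/Q = 1.421e+07 rad/s; BW = Δω/(2π) = 2.262e+06 Hz.

(a) f₀ = 3.571e+04 Hz  (b) Q = 0.01579  (c) BW = 2.262e+06 Hz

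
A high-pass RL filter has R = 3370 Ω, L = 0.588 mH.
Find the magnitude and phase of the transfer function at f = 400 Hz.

Step 1 — Angular frequency: ω = 2π·400 = 2513 rad/s.
Step 2 — Transfer function: H(jω) = jωL/(R + jωL).
Step 3 — Numerator jωL = j·1.478; denominator R + jωL = 3370 + j1.478.
Step 4 — H = 1.923e-07 + j0.0004385.
Step 5 — Magnitude: |H| = 0.0004385 (-67.2 dB); phase: φ = 90.0°.

|H| = 0.0004385 (-67.2 dB), φ = 90.0°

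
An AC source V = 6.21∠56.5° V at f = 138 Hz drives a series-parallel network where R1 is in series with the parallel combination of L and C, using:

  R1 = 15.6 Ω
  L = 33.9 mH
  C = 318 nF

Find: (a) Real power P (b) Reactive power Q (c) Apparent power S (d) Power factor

Step 1 — Angular frequency: ω = 2π·f = 2π·138 = 867.1 rad/s.
Step 2 — Component impedances:
  R1: Z = R = 15.6 Ω
  L: Z = jωL = j·867.1·0.0339 = 0 + j29.39 Ω
  C: Z = 1/(jωC) = -j/(ω·C) = 0 - j3627 Ω
Step 3 — Parallel branch: L || C = 1/(1/L + 1/C) = 0 + j29.63 Ω.
Step 4 — Series with R1: Z_total = R1 + (L || C) = 15.6 + j29.63 Ω = 33.49∠62.2° Ω.
Step 5 — Source phasor: V = 6.21∠56.5° V = 3.428 + j5.178 V.
Step 6 — Current: I = V / Z = 0.1845 - j0.01854 A = 0.1854∠-5.7° A.
Step 7 — Complex power: S = V·I* = 0.5364 + j1.019 VA.
Step 8 — Real power: P = Re(S) = 0.5364 W.
Step 9 — Reactive power: Q = Im(S) = 1.019 VAR.
Step 10 — Apparent power: |S| = 1.152 VA.
Step 11 — Power factor: PF = P/|S| = 0.4658 (lagging).

(a) P = 0.5364 W  (b) Q = 1.019 VAR  (c) S = 1.152 VA  (d) PF = 0.4658 (lagging)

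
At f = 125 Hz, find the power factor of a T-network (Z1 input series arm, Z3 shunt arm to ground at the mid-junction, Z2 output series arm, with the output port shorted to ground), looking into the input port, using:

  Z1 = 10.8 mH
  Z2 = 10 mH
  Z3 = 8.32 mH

Step 1 — Angular frequency: ω = 2π·f = 2π·125 = 785.4 rad/s.
Step 2 — Component impedances:
  Z1: Z = jωL = j·785.4·0.0108 = 0 + j8.482 Ω
  Z2: Z = jωL = j·785.4·0.01 = 0 + j7.854 Ω
  Z3: Z = jωL = j·785.4·0.00832 = 0 + j6.535 Ω
Step 3 — With the output port shorted to ground, the output series arm Z2 runs from the junction to ground; the shunt arm Z3 also runs from the junction to ground. They appear in parallel: Z3 || Z2 = 0 + j3.567 Ω.
Step 4 — Series with input arm Z1: Z_in = Z1 + (Z3 || Z2) = 0 + j12.05 Ω = 12.05∠90.0° Ω.
Step 5 — Power factor: PF = cos(φ) = Re(Z)/|Z| = 0/12.05 = 0.
Step 6 — Type: Im(Z) = 12.05 ⇒ lagging (phase φ = 90.0°).

PF = 0 (lagging, φ = 90.0°)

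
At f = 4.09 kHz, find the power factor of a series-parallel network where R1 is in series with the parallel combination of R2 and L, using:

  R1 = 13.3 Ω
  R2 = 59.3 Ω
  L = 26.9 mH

Step 1 — Angular frequency: ω = 2π·f = 2π·4090 = 2.57e+04 rad/s.
Step 2 — Component impedances:
  R1: Z = R = 13.3 Ω
  R2: Z = R = 59.3 Ω
  L: Z = jωL = j·2.57e+04·0.0269 = 0 + j691.3 Ω
Step 3 — Parallel branch: R2 || L = 1/(1/R2 + 1/L) = 58.87 + j5.05 Ω.
Step 4 — Series with R1: Z_total = R1 + (R2 || L) = 72.17 + j5.05 Ω = 72.34∠4.0° Ω.
Step 5 — Power factor: PF = cos(φ) = Re(Z)/|Z| = 72.17/72.34 = 0.9976.
Step 6 — Type: Im(Z) = 5.05 ⇒ lagging (phase φ = 4.0°).

PF = 0.9976 (lagging, φ = 4.0°)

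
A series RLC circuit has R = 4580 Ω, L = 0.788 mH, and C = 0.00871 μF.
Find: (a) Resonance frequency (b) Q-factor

Step 1 — Resonance condition Im(Z)=0 gives ω₀ = 1/√(LC).
Step 2 — ω₀ = 1/√(0.000788·8.71e-09) = 3.817e+05 rad/s.
Step 3 — f₀ = ω₀/(2π) = 6.075e+04 Hz.
Step 4 — Series Q: Q = ω₀L/R = 3.817e+05·0.000788/4580 = 0.06567.

(a) f₀ = 6.075e+04 Hz  (b) Q = 0.06567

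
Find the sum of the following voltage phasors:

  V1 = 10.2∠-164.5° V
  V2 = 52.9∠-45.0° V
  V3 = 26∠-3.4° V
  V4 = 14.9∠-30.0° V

Step 1 — Convert each phasor to rectangular form:
  V1 = 10.2·(cos(-164.5°) + j·sin(-164.5°)) = -9.829 - j2.726 V
  V2 = 52.9·(cos(-45.0°) + j·sin(-45.0°)) = 37.41 - j37.41 V
  V3 = 26·(cos(-3.4°) + j·sin(-3.4°)) = 25.95 - j1.542 V
  V4 = 14.9·(cos(-30.0°) + j·sin(-30.0°)) = 12.9 - j7.45 V
Step 2 — Sum components: V_total = 66.43 - j49.12 V.
Step 3 — Convert to polar: |V_total| = 82.62 V, ∠V_total = -36.5°.

V_total = 82.62∠-36.5° V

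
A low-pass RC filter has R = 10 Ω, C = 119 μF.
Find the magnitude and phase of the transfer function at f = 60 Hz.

Step 1 — Angular frequency: ω = 2π·60 = 377 rad/s.
Step 2 — Transfer function: H(jω) = 1/(1 + jωRC).
Step 3 — Denominator: 1 + jωRC = 1 + j·377·10·0.000119 = 1 + j0.4486.
Step 4 — H = 0.8325 - j0.3735.
Step 5 — Magnitude: |H| = 0.9124 (-0.8 dB); phase: φ = -24.2°.

|H| = 0.9124 (-0.8 dB), φ = -24.2°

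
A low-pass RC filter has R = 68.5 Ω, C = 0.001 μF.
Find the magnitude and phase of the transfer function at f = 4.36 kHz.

Step 1 — Angular frequency: ω = 2π·4360 = 2.739e+04 rad/s.
Step 2 — Transfer function: H(jω) = 1/(1 + jωRC).
Step 3 — Denominator: 1 + jωRC = 1 + j·2.739e+04·68.5·1e-09 = 1 + j0.001877.
Step 4 — H = 1 - j0.001877.
Step 5 — Magnitude: |H| = 1 (-0.0 dB); phase: φ = -0.1°.

|H| = 1 (-0.0 dB), φ = -0.1°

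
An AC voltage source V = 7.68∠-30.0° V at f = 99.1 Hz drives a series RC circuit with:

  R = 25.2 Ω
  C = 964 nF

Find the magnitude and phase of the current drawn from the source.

Step 1 — Angular frequency: ω = 2π·f = 2π·99.1 = 622.7 rad/s.
Step 2 — Component impedances:
  R: Z = R = 25.2 Ω
  C: Z = 1/(jωC) = -j/(ω·C) = 0 - j1666 Ω
Step 3 — Series combination: Z_total = R + C = 25.2 - j1666 Ω = 1666∠-89.1° Ω.
Step 4 — Source phasor: V = 7.68∠-30.0° V = 6.651 - j3.84 V.
Step 5 — Ohm's law: I = V / Z_total = (6.651 - j3.84) / (25.2 - j1666) = 0.002365 + j0.003957 A.
Step 6 — Convert to polar: |I| = 0.004609 A, ∠I = 59.1°.

I = 0.004609∠59.1° A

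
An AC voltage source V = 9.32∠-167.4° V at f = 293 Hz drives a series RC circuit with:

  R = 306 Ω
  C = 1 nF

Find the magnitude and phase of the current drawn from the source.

Step 1 — Angular frequency: ω = 2π·f = 2π·293 = 1841 rad/s.
Step 2 — Component impedances:
  R: Z = R = 306 Ω
  C: Z = 1/(jωC) = -j/(ω·C) = 0 - j5.432e+05 Ω
Step 3 — Series combination: Z_total = R + C = 306 - j5.432e+05 Ω = 5.432e+05∠-90.0° Ω.
Step 4 — Source phasor: V = 9.32∠-167.4° V = -9.096 - j2.033 V.
Step 5 — Ohm's law: I = V / Z_total = (-9.096 - j2.033) / (306 - j5.432e+05) = 3.733e-06 - j1.675e-05 A.
Step 6 — Convert to polar: |I| = 1.716e-05 A, ∠I = -77.4°.

I = 1.716e-05∠-77.4° A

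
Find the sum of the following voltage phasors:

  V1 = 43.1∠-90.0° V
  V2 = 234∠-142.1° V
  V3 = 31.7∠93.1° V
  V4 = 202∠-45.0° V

Step 1 — Convert each phasor to rectangular form:
  V1 = 43.1·(cos(-90.0°) + j·sin(-90.0°)) = 0 - j43.1 V
  V2 = 234·(cos(-142.1°) + j·sin(-142.1°)) = -184.6 - j143.7 V
  V3 = 31.7·(cos(93.1°) + j·sin(93.1°)) = -1.714 + j31.65 V
  V4 = 202·(cos(-45.0°) + j·sin(-45.0°)) = 142.8 - j142.8 V
Step 2 — Sum components: V_total = -43.52 - j298 V.
Step 3 — Convert to polar: |V_total| = 301.2 V, ∠V_total = -98.3°.

V_total = 301.2∠-98.3° V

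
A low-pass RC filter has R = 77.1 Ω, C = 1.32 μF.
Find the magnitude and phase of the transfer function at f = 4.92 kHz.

Step 1 — Angular frequency: ω = 2π·4920 = 3.091e+04 rad/s.
Step 2 — Transfer function: H(jω) = 1/(1 + jωRC).
Step 3 — Denominator: 1 + jωRC = 1 + j·3.091e+04·77.1·1.32e-06 = 1 + j3.146.
Step 4 — H = 0.09176 - j0.2887.
Step 5 — Magnitude: |H| = 0.3029 (-10.4 dB); phase: φ = -72.4°.

|H| = 0.3029 (-10.4 dB), φ = -72.4°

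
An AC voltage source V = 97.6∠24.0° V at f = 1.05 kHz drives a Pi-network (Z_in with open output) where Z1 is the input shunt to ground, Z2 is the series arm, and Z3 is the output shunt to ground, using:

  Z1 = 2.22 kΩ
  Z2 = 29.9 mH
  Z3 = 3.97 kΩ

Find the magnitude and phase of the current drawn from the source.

Step 1 — Angular frequency: ω = 2π·f = 2π·1050 = 6597 rad/s.
Step 2 — Component impedances:
  Z1: Z = R = 2220 Ω
  Z2: Z = jωL = j·6597·0.0299 = 0 + j197.3 Ω
  Z3: Z = R = 3970 Ω
Step 3 — With open output, the series arm Z2 and the output shunt Z3 appear in series to ground: Z2 + Z3 = 3970 + j197.3 Ω.
Step 4 — Parallel with input shunt Z1: Z_in = Z1 || (Z2 + Z3) = 1425 + j25.35 Ω = 1425∠1.0° Ω.
Step 5 — Source phasor: V = 97.6∠24.0° V = 89.16 + j39.7 V.
Step 6 — Ohm's law: I = V / Z_total = (89.16 + j39.7) / (1425 + j25.35) = 0.06306 + j0.02674 A.
Step 7 — Convert to polar: |I| = 0.0685 A, ∠I = 23.0°.

I = 0.0685∠23.0° A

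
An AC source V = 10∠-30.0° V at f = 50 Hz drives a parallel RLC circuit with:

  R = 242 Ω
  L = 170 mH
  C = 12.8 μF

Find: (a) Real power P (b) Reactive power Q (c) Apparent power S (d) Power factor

Step 1 — Angular frequency: ω = 2π·f = 2π·50 = 314.2 rad/s.
Step 2 — Component impedances:
  R: Z = R = 242 Ω
  L: Z = jωL = j·314.2·0.17 = 0 + j53.41 Ω
  C: Z = 1/(jωC) = -j/(ω·C) = 0 - j248.7 Ω
Step 3 — Parallel combination: 1/Z_total = 1/R + 1/L + 1/C; Z_total = 17.72 + j63.03 Ω = 65.48∠74.3° Ω.
Step 4 — Source phasor: V = 10∠-30.0° V = 8.66 - j5 V.
Step 5 — Current: I = V / Z = -0.03773 - j0.148 A = 0.1527∠-104.3° A.
Step 6 — Complex power: S = V·I* = 0.4132 + j1.47 VA.
Step 7 — Real power: P = Re(S) = 0.4132 W.
Step 8 — Reactive power: Q = Im(S) = 1.47 VAR.
Step 9 — Apparent power: |S| = 1.527 VA.
Step 10 — Power factor: PF = P/|S| = 0.2706 (lagging).

(a) P = 0.4132 W  (b) Q = 1.47 VAR  (c) S = 1.527 VA  (d) PF = 0.2706 (lagging)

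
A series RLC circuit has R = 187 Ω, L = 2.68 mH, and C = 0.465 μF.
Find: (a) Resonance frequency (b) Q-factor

Step 1 — Resonance condition Im(Z)=0 gives ω₀ = 1/√(LC).
Step 2 — ω₀ = 1/√(0.00268·4.65e-07) = 2.833e+04 rad/s.
Step 3 — f₀ = ω₀/(2π) = 4508 Hz.
Step 4 — Series Q: Q = ω₀L/R = 2.833e+04·0.00268/187 = 0.406.

(a) f₀ = 4508 Hz  (b) Q = 0.406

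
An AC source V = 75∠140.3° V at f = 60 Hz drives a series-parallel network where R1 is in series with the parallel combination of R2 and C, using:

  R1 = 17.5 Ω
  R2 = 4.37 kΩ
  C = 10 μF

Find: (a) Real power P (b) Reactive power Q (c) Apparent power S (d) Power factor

Step 1 — Angular frequency: ω = 2π·f = 2π·60 = 377 rad/s.
Step 2 — Component impedances:
  R1: Z = R = 17.5 Ω
  R2: Z = R = 4370 Ω
  C: Z = 1/(jωC) = -j/(ω·C) = 0 - j265.3 Ω
Step 3 — Parallel branch: R2 || C = 1/(1/R2 + 1/C) = 16.04 - j264.3 Ω.
Step 4 — Series with R1: Z_total = R1 + (R2 || C) = 33.54 - j264.3 Ω = 266.4∠-82.8° Ω.
Step 5 — Source phasor: V = 75∠140.3° V = -57.7 + j47.91 V.
Step 6 — Current: I = V / Z = -0.2057 - j0.1922 A = 0.2815∠-136.9° A.
Step 7 — Complex power: S = V·I* = 2.658 - j20.95 VA.
Step 8 — Real power: P = Re(S) = 2.658 W.
Step 9 — Reactive power: Q = Im(S) = -20.95 VAR.
Step 10 — Apparent power: |S| = 21.11 VA.
Step 11 — Power factor: PF = P/|S| = 0.1259 (leading).

(a) P = 2.658 W  (b) Q = -20.95 VAR  (c) S = 21.11 VA  (d) PF = 0.1259 (leading)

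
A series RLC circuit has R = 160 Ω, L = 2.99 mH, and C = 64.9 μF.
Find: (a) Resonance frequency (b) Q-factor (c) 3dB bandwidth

Step 1 — Resonance: ω₀ = 1/√(LC) = 1/√(0.00299·6.49e-05) = 2270 rad/s.
Step 2 — f₀ = ω₀/(2π) = 361.3 Hz.
Step 3 — Series Q: Q = ω₀L/R = 2270·0.00299/160 = 0.04242.
Step 4 — Bandwidth: Δω = ω₀/Q = 5.351e+04 rad/s; BW = Δω/(2π) = 8517 Hz.

(a) f₀ = 361.3 Hz  (b) Q = 0.04242  (c) BW = 8517 Hz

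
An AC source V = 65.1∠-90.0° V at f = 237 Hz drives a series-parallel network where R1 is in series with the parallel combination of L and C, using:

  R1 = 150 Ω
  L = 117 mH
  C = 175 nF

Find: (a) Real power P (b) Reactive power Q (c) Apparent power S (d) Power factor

Step 1 — Angular frequency: ω = 2π·f = 2π·237 = 1489 rad/s.
Step 2 — Component impedances:
  R1: Z = R = 150 Ω
  L: Z = jωL = j·1489·0.117 = 0 + j174.2 Ω
  C: Z = 1/(jωC) = -j/(ω·C) = 0 - j3837 Ω
Step 3 — Parallel branch: L || C = 1/(1/L + 1/C) = 0 + j182.5 Ω.
Step 4 — Series with R1: Z_total = R1 + (L || C) = 150 + j182.5 Ω = 236.2∠50.6° Ω.
Step 5 — Source phasor: V = 65.1∠-90.0° V = 0 - j65.1 V.
Step 6 — Current: I = V / Z = -0.2129 - j0.175 A = 0.2756∠-140.6° A.
Step 7 — Complex power: S = V·I* = 11.39 + j13.86 VA.
Step 8 — Real power: P = Re(S) = 11.39 W.
Step 9 — Reactive power: Q = Im(S) = 13.86 VAR.
Step 10 — Apparent power: |S| = 17.94 VA.
Step 11 — Power factor: PF = P/|S| = 0.6349 (lagging).

(a) P = 11.39 W  (b) Q = 13.86 VAR  (c) S = 17.94 VA  (d) PF = 0.6349 (lagging)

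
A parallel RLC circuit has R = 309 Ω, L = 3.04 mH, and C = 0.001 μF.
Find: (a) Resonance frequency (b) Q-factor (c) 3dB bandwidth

Step 1 — Resonance: ω₀ = 1/√(LC) = 1/√(0.00304·1e-09) = 5.735e+05 rad/s.
Step 2 — f₀ = ω₀/(2π) = 9.128e+04 Hz.
Step 3 — Parallel Q: Q = R/(ω₀L) = 309/(5.735e+05·0.00304) = 0.1772.
Step 4 — Bandwidth: Δω = ω₀/Q = 3.236e+06 rad/s; BW = Δω/(2π) = 5.151e+05 Hz.

(a) f₀ = 9.128e+04 Hz  (b) Q = 0.1772  (c) BW = 5.151e+05 Hz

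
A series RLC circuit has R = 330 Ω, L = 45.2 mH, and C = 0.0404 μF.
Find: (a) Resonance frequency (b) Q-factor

Step 1 — Resonance condition Im(Z)=0 gives ω₀ = 1/√(LC).
Step 2 — ω₀ = 1/√(0.0452·4.04e-08) = 2.34e+04 rad/s.
Step 3 — f₀ = ω₀/(2π) = 3724 Hz.
Step 4 — Series Q: Q = ω₀L/R = 2.34e+04·0.0452/330 = 3.205.

(a) f₀ = 3724 Hz  (b) Q = 3.205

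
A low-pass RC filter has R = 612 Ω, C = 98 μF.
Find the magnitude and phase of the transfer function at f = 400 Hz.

Step 1 — Angular frequency: ω = 2π·400 = 2513 rad/s.
Step 2 — Transfer function: H(jω) = 1/(1 + jωRC).
Step 3 — Denominator: 1 + jωRC = 1 + j·2513·612·9.8e-05 = 1 + j150.7.
Step 4 — H = 4.401e-05 - j0.006634.
Step 5 — Magnitude: |H| = 0.006634 (-43.6 dB); phase: φ = -89.6°.

|H| = 0.006634 (-43.6 dB), φ = -89.6°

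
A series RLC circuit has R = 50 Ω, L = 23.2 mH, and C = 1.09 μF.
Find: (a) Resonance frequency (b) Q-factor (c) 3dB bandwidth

Step 1 — Resonance: ω₀ = 1/√(LC) = 1/√(0.0232·1.09e-06) = 6288 rad/s.
Step 2 — f₀ = ω₀/(2π) = 1001 Hz.
Step 3 — Series Q: Q = ω₀L/R = 6288·0.0232/50 = 2.918.
Step 4 — Bandwidth: Δω = ω₀/Q = 2155 rad/s; BW = Δω/(2π) = 343 Hz.

(a) f₀ = 1001 Hz  (b) Q = 2.918  (c) BW = 343 Hz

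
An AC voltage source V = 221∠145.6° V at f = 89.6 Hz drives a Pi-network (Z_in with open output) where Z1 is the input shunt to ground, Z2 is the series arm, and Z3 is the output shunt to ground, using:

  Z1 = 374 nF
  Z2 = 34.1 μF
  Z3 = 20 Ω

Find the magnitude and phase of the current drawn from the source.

Step 1 — Angular frequency: ω = 2π·f = 2π·89.6 = 563 rad/s.
Step 2 — Component impedances:
  Z1: Z = 1/(jωC) = -j/(ω·C) = 0 - j4749 Ω
  Z2: Z = 1/(jωC) = -j/(ω·C) = 0 - j52.09 Ω
  Z3: Z = R = 20 Ω
Step 3 — With open output, the series arm Z2 and the output shunt Z3 appear in series to ground: Z2 + Z3 = 20 - j52.09 Ω.
Step 4 — Parallel with input shunt Z1: Z_in = Z1 || (Z2 + Z3) = 19.57 - j51.61 Ω = 55.19∠-69.2° Ω.
Step 5 — Source phasor: V = 221∠145.6° V = -182.4 + j124.9 V.
Step 6 — Ohm's law: I = V / Z_total = (-182.4 + j124.9) / (19.57 - j51.61) = -3.287 - j2.287 A.
Step 7 — Convert to polar: |I| = 4.004 A, ∠I = -145.2°.

I = 4.004∠-145.2° A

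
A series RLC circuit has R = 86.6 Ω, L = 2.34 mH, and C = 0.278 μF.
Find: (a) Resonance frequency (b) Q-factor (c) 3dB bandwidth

Step 1 — Resonance: ω₀ = 1/√(LC) = 1/√(0.00234·2.78e-07) = 3.921e+04 rad/s.
Step 2 — f₀ = ω₀/(2π) = 6240 Hz.
Step 3 — Series Q: Q = ω₀L/R = 3.921e+04·0.00234/86.6 = 1.059.
Step 4 — Bandwidth: Δω = ω₀/Q = 3.701e+04 rad/s; BW = Δω/(2π) = 5890 Hz.

(a) f₀ = 6240 Hz  (b) Q = 1.059  (c) BW = 5890 Hz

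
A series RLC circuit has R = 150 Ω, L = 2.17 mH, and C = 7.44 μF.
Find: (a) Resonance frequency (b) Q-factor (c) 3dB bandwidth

Step 1 — Resonance: ω₀ = 1/√(LC) = 1/√(0.00217·7.44e-06) = 7870 rad/s.
Step 2 — f₀ = ω₀/(2π) = 1253 Hz.
Step 3 — Series Q: Q = ω₀L/R = 7870·0.00217/150 = 0.1139.
Step 4 — Bandwidth: Δω = ω₀/Q = 6.912e+04 rad/s; BW = Δω/(2π) = 1.1e+04 Hz.

(a) f₀ = 1253 Hz  (b) Q = 0.1139  (c) BW = 1.1e+04 Hz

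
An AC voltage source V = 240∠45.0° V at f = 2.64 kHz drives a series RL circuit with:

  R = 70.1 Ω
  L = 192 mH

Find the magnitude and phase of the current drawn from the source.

Step 1 — Angular frequency: ω = 2π·f = 2π·2640 = 1.659e+04 rad/s.
Step 2 — Component impedances:
  R: Z = R = 70.1 Ω
  L: Z = jωL = j·1.659e+04·0.192 = 0 + j3185 Ω
Step 3 — Series combination: Z_total = R + L = 70.1 + j3185 Ω = 3186∠88.7° Ω.
Step 4 — Source phasor: V = 240∠45.0° V = 169.7 + j169.7 V.
Step 5 — Ohm's law: I = V / Z_total = (169.7 + j169.7) / (70.1 + j3185) = 0.05443 - j0.05209 A.
Step 6 — Convert to polar: |I| = 0.07534 A, ∠I = -43.7°.

I = 0.07534∠-43.7° A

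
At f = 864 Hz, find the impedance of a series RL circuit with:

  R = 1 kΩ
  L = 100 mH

Step 1 — Angular frequency: ω = 2π·f = 2π·864 = 5429 rad/s.
Step 2 — Component impedances:
  R: Z = R = 1000 Ω
  L: Z = jωL = j·5429·0.1 = 0 + j542.9 Ω
Step 3 — Series combination: Z_total = R + L = 1000 + j542.9 Ω = 1138∠28.5° Ω.

Z = 1000 + j542.9 Ω = 1138∠28.5° Ω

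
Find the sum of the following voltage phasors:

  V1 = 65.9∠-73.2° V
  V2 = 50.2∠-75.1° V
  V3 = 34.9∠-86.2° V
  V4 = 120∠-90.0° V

Step 1 — Convert each phasor to rectangular form:
  V1 = 65.9·(cos(-73.2°) + j·sin(-73.2°)) = 19.05 - j63.09 V
  V2 = 50.2·(cos(-75.1°) + j·sin(-75.1°)) = 12.91 - j48.51 V
  V3 = 34.9·(cos(-86.2°) + j·sin(-86.2°)) = 2.313 - j34.82 V
  V4 = 120·(cos(-90.0°) + j·sin(-90.0°)) = 0 - j120 V
Step 2 — Sum components: V_total = 34.27 - j266.4 V.
Step 3 — Convert to polar: |V_total| = 268.6 V, ∠V_total = -82.7°.

V_total = 268.6∠-82.7° V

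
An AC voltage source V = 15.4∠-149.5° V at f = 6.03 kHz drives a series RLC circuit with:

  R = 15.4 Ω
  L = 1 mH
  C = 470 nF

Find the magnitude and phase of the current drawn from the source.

Step 1 — Angular frequency: ω = 2π·f = 2π·6030 = 3.789e+04 rad/s.
Step 2 — Component impedances:
  R: Z = R = 15.4 Ω
  L: Z = jωL = j·3.789e+04·0.001 = 0 + j37.89 Ω
  C: Z = 1/(jωC) = -j/(ω·C) = 0 - j56.16 Ω
Step 3 — Series combination: Z_total = R + L + C = 15.4 - j18.27 Ω = 23.89∠-49.9° Ω.
Step 4 — Source phasor: V = 15.4∠-149.5° V = -13.27 - j7.816 V.
Step 5 — Ohm's law: I = V / Z_total = (-13.27 - j7.816) / (15.4 - j18.27) = -0.1078 - j0.6354 A.
Step 6 — Convert to polar: |I| = 0.6445 A, ∠I = -99.6°.

I = 0.6445∠-99.6° A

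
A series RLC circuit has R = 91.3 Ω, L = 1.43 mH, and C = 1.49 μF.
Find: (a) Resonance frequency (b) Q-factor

Step 1 — Resonance condition Im(Z)=0 gives ω₀ = 1/√(LC).
Step 2 — ω₀ = 1/√(0.00143·1.49e-06) = 2.166e+04 rad/s.
Step 3 — f₀ = ω₀/(2π) = 3448 Hz.
Step 4 — Series Q: Q = ω₀L/R = 2.166e+04·0.00143/91.3 = 0.3393.

(a) f₀ = 3448 Hz  (b) Q = 0.3393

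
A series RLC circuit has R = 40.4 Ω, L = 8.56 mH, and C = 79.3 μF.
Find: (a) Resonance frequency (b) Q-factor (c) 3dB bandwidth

Step 1 — Resonance: ω₀ = 1/√(LC) = 1/√(0.00856·7.93e-05) = 1214 rad/s.
Step 2 — f₀ = ω₀/(2π) = 193.2 Hz.
Step 3 — Series Q: Q = ω₀L/R = 1214·0.00856/40.4 = 0.2572.
Step 4 — Bandwidth: Δω = ω₀/Q = 4720 rad/s; BW = Δω/(2π) = 751.2 Hz.

(a) f₀ = 193.2 Hz  (b) Q = 0.2572  (c) BW = 751.2 Hz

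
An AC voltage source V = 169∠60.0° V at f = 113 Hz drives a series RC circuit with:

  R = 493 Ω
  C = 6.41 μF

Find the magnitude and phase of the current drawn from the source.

Step 1 — Angular frequency: ω = 2π·f = 2π·113 = 710 rad/s.
Step 2 — Component impedances:
  R: Z = R = 493 Ω
  C: Z = 1/(jωC) = -j/(ω·C) = 0 - j219.7 Ω
Step 3 — Series combination: Z_total = R + C = 493 - j219.7 Ω = 539.7∠-24.0° Ω.
Step 4 — Source phasor: V = 169∠60.0° V = 84.5 + j146.4 V.
Step 5 — Ohm's law: I = V / Z_total = (84.5 + j146.4) / (493 - j219.7) = 0.03261 + j0.3114 A.
Step 6 — Convert to polar: |I| = 0.3131 A, ∠I = 84.0°.

I = 0.3131∠84.0° A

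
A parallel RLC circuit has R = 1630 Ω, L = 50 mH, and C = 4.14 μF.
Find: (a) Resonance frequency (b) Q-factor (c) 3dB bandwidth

Step 1 — Resonance: ω₀ = 1/√(LC) = 1/√(0.05·4.14e-06) = 2198 rad/s.
Step 2 — f₀ = ω₀/(2π) = 349.8 Hz.
Step 3 — Parallel Q: Q = R/(ω₀L) = 1630/(2198·0.05) = 14.83.
Step 4 — Bandwidth: Δω = ω₀/Q = 148.2 rad/s; BW = Δω/(2π) = 23.58 Hz.

(a) f₀ = 349.8 Hz  (b) Q = 14.83  (c) BW = 23.58 Hz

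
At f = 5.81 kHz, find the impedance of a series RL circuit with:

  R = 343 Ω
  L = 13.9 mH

Step 1 — Angular frequency: ω = 2π·f = 2π·5810 = 3.651e+04 rad/s.
Step 2 — Component impedances:
  R: Z = R = 343 Ω
  L: Z = jωL = j·3.651e+04·0.0139 = 0 + j507.4 Ω
Step 3 — Series combination: Z_total = R + L = 343 + j507.4 Ω = 612.5∠55.9° Ω.

Z = 343 + j507.4 Ω = 612.5∠55.9° Ω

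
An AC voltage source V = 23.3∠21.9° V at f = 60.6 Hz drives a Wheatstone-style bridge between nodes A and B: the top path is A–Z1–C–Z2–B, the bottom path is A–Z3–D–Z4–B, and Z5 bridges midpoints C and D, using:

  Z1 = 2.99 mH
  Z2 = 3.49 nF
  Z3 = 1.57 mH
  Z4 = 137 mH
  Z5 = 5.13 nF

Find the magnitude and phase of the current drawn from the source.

Step 1 — Angular frequency: ω = 2π·f = 2π·60.6 = 380.8 rad/s.
Step 2 — Component impedances:
  Z1: Z = jωL = j·380.8·0.00299 = 0 + j1.138 Ω
  Z2: Z = 1/(jωC) = -j/(ω·C) = 0 - j7.525e+05 Ω
  Z3: Z = jωL = j·380.8·0.00157 = 0 + j0.5978 Ω
  Z4: Z = jωL = j·380.8·0.137 = 0 + j52.16 Ω
  Z5: Z = 1/(jωC) = -j/(ω·C) = 0 - j5.12e+05 Ω
Step 3 — Bridge requires nodal analysis (the Z5 bridge couples midpoints C and D, so the two paths cannot be reduced to a simple series/parallel combination). Setting node B to ground and injecting 1 A at node A, the 3-node admittance system at A, C, D solves to V_A = Z_AB = 0 + j52.77 Ω = 52.77∠90.0° Ω.
Step 4 — Source phasor: V = 23.3∠21.9° V = 21.62 + j8.691 V.
Step 5 — Ohm's law: I = V / Z_total = (21.62 + j8.691) / (0 + j52.77) = 0.1647 - j0.4097 A.
Step 6 — Convert to polar: |I| = 0.4416 A, ∠I = -68.1°.

I = 0.4416∠-68.1° A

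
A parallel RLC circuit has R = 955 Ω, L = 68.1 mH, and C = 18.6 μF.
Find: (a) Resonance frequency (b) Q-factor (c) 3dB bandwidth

Step 1 — Resonance: ω₀ = 1/√(LC) = 1/√(0.0681·1.86e-05) = 888.5 rad/s.
Step 2 — f₀ = ω₀/(2π) = 141.4 Hz.
Step 3 — Parallel Q: Q = R/(ω₀L) = 955/(888.5·0.0681) = 15.78.
Step 4 — Bandwidth: Δω = ω₀/Q = 56.3 rad/s; BW = Δω/(2π) = 8.96 Hz.

(a) f₀ = 141.4 Hz  (b) Q = 15.78  (c) BW = 8.96 Hz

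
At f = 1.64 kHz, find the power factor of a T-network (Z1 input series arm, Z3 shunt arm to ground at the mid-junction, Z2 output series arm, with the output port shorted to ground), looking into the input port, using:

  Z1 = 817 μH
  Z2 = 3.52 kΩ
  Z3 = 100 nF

Step 1 — Angular frequency: ω = 2π·f = 2π·1640 = 1.03e+04 rad/s.
Step 2 — Component impedances:
  Z1: Z = jωL = j·1.03e+04·0.000817 = 0 + j8.419 Ω
  Z2: Z = R = 3520 Ω
  Z3: Z = 1/(jωC) = -j/(ω·C) = 0 - j970.5 Ω
Step 3 — With the output port shorted to ground, the output series arm Z2 runs from the junction to ground; the shunt arm Z3 also runs from the junction to ground. They appear in parallel: Z3 || Z2 = 248.7 - j901.9 Ω.
Step 4 — Series with input arm Z1: Z_in = Z1 + (Z3 || Z2) = 248.7 - j893.5 Ω = 927.4∠-74.4° Ω.
Step 5 — Power factor: PF = cos(φ) = Re(Z)/|Z| = 248.65/927.44 = 0.2681.
Step 6 — Type: Im(Z) = -893.5 ⇒ leading (phase φ = -74.4°).

PF = 0.2681 (leading, φ = -74.4°)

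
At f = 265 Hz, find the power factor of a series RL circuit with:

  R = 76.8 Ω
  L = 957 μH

Step 1 — Angular frequency: ω = 2π·f = 2π·265 = 1665 rad/s.
Step 2 — Component impedances:
  R: Z = R = 76.8 Ω
  L: Z = jωL = j·1665·0.000957 = 0 + j1.593 Ω
Step 3 — Series combination: Z_total = R + L = 76.8 + j1.593 Ω = 76.82∠1.2° Ω.
Step 4 — Power factor: PF = cos(φ) = Re(Z)/|Z| = 76.8/76.817 = 0.9998.
Step 5 — Type: Im(Z) = 1.593 ⇒ lagging (phase φ = 1.2°).

PF = 0.9998 (lagging, φ = 1.2°)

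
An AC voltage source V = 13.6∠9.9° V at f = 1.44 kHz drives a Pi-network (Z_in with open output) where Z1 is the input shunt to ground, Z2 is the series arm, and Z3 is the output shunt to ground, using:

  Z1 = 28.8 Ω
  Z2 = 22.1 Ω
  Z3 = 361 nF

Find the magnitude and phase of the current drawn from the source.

Step 1 — Angular frequency: ω = 2π·f = 2π·1440 = 9048 rad/s.
Step 2 — Component impedances:
  Z1: Z = R = 28.8 Ω
  Z2: Z = R = 22.1 Ω
  Z3: Z = 1/(jωC) = -j/(ω·C) = 0 - j306.2 Ω
Step 3 — With open output, the series arm Z2 and the output shunt Z3 appear in series to ground: Z2 + Z3 = 22.1 - j306.2 Ω.
Step 4 — Parallel with input shunt Z1: Z_in = Z1 || (Z2 + Z3) = 28.36 - j2.636 Ω = 28.48∠-5.3° Ω.
Step 5 — Source phasor: V = 13.6∠9.9° V = 13.4 + j2.338 V.
Step 6 — Ohm's law: I = V / Z_total = (13.4 + j2.338) / (28.36 - j2.636) = 0.4607 + j0.1253 A.
Step 7 — Convert to polar: |I| = 0.4775 A, ∠I = 15.2°.

I = 0.4775∠15.2° A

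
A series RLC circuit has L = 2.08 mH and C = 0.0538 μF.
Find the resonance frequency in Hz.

Step 1 — Resonance condition Im(Z)=0 gives ω₀ = 1/√(LC).
Step 2 — ω₀ = 1/√(0.00208·5.38e-08) = 9.453e+04 rad/s.
Step 3 — f₀ = ω₀/(2π) = 1.505e+04 Hz.

f₀ = 1.505e+04 Hz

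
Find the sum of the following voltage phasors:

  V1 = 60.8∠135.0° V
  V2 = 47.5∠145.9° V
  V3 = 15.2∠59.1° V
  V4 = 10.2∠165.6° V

Step 1 — Convert each phasor to rectangular form:
  V1 = 60.8·(cos(135.0°) + j·sin(135.0°)) = -42.99 + j42.99 V
  V2 = 47.5·(cos(145.9°) + j·sin(145.9°)) = -39.33 + j26.63 V
  V3 = 15.2·(cos(59.1°) + j·sin(59.1°)) = 7.806 + j13.04 V
  V4 = 10.2·(cos(165.6°) + j·sin(165.6°)) = -9.88 + j2.537 V
Step 2 — Sum components: V_total = -84.4 + j85.2 V.
Step 3 — Convert to polar: |V_total| = 119.9 V, ∠V_total = 134.7°.

V_total = 119.9∠134.7° V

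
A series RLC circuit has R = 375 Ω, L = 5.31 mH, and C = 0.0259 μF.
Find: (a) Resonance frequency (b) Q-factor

Step 1 — Resonance condition Im(Z)=0 gives ω₀ = 1/√(LC).
Step 2 — ω₀ = 1/√(0.00531·2.59e-08) = 8.527e+04 rad/s.
Step 3 — f₀ = ω₀/(2π) = 1.357e+04 Hz.
Step 4 — Series Q: Q = ω₀L/R = 8.527e+04·0.00531/375 = 1.207.

(a) f₀ = 1.357e+04 Hz  (b) Q = 1.207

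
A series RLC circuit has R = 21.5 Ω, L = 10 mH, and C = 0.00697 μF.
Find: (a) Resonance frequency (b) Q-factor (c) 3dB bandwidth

Step 1 — Resonance: ω₀ = 1/√(LC) = 1/√(0.01·6.97e-09) = 1.198e+05 rad/s.
Step 2 — f₀ = ω₀/(2π) = 1.906e+04 Hz.
Step 3 — Series Q: Q = ω₀L/R = 1.198e+05·0.01/21.5 = 55.71.
Step 4 — Bandwidth: Δω = ω₀/Q = 2150 rad/s; BW = Δω/(2π) = 342.2 Hz.

(a) f₀ = 1.906e+04 Hz  (b) Q = 55.71  (c) BW = 342.2 Hz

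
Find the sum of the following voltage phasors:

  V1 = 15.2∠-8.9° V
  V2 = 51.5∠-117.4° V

Step 1 — Convert each phasor to rectangular form:
  V1 = 15.2·(cos(-8.9°) + j·sin(-8.9°)) = 15.02 - j2.352 V
  V2 = 51.5·(cos(-117.4°) + j·sin(-117.4°)) = -23.7 - j45.72 V
Step 2 — Sum components: V_total = -8.683 - j48.07 V.
Step 3 — Convert to polar: |V_total| = 48.85 V, ∠V_total = -100.2°.

V_total = 48.85∠-100.2° V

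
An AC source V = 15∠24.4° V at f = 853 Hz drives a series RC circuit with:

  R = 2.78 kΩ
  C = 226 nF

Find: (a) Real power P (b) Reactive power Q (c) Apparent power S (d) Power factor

Step 1 — Angular frequency: ω = 2π·f = 2π·853 = 5360 rad/s.
Step 2 — Component impedances:
  R: Z = R = 2780 Ω
  C: Z = 1/(jωC) = -j/(ω·C) = 0 - j825.6 Ω
Step 3 — Series combination: Z_total = R + C = 2780 - j825.6 Ω = 2900∠-16.5° Ω.
Step 4 — Source phasor: V = 15∠24.4° V = 13.66 + j6.197 V.
Step 5 — Current: I = V / Z = 0.003907 + j0.003389 A = 0.005172∠40.9° A.
Step 6 — Complex power: S = V·I* = 0.07438 - j0.02209 VA.
Step 7 — Real power: P = Re(S) = 0.07438 W.
Step 8 — Reactive power: Q = Im(S) = -0.02209 VAR.
Step 9 — Apparent power: |S| = 0.07759 VA.
Step 10 — Power factor: PF = P/|S| = 0.9586 (leading).

(a) P = 0.07438 W  (b) Q = -0.02209 VAR  (c) S = 0.07759 VA  (d) PF = 0.9586 (leading)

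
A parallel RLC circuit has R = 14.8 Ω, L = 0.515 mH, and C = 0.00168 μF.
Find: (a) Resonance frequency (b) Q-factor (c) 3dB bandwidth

Step 1 — Resonance: ω₀ = 1/√(LC) = 1/√(0.000515·1.68e-09) = 1.075e+06 rad/s.
Step 2 — f₀ = ω₀/(2π) = 1.711e+05 Hz.
Step 3 — Parallel Q: Q = R/(ω₀L) = 14.8/(1.075e+06·0.000515) = 0.02673.
Step 4 — Bandwidth: Δω = ω₀/Q = 4.022e+07 rad/s; BW = Δω/(2π) = 6.401e+06 Hz.

(a) f₀ = 1.711e+05 Hz  (b) Q = 0.02673  (c) BW = 6.401e+06 Hz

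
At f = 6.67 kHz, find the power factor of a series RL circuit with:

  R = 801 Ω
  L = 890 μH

Step 1 — Angular frequency: ω = 2π·f = 2π·6670 = 4.191e+04 rad/s.
Step 2 — Component impedances:
  R: Z = R = 801 Ω
  L: Z = jωL = j·4.191e+04·0.00089 = 0 + j37.3 Ω
Step 3 — Series combination: Z_total = R + L = 801 + j37.3 Ω = 801.9∠2.7° Ω.
Step 4 — Power factor: PF = cos(φ) = Re(Z)/|Z| = 801/801.9 = 0.9989.
Step 5 — Type: Im(Z) = 37.3 ⇒ lagging (phase φ = 2.7°).

PF = 0.9989 (lagging, φ = 2.7°)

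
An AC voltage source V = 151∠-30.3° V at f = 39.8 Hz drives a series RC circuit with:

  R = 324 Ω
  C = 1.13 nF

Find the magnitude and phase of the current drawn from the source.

Step 1 — Angular frequency: ω = 2π·f = 2π·39.8 = 250.1 rad/s.
Step 2 — Component impedances:
  R: Z = R = 324 Ω
  C: Z = 1/(jωC) = -j/(ω·C) = 0 - j3.539e+06 Ω
Step 3 — Series combination: Z_total = R + C = 324 - j3.539e+06 Ω = 3.539e+06∠-90.0° Ω.
Step 4 — Source phasor: V = 151∠-30.3° V = 130.4 - j76.18 V.
Step 5 — Ohm's law: I = V / Z_total = (130.4 - j76.18) / (324 - j3.539e+06) = 2.153e-05 + j3.684e-05 A.
Step 6 — Convert to polar: |I| = 4.267e-05 A, ∠I = 59.7°.

I = 4.267e-05∠59.7° A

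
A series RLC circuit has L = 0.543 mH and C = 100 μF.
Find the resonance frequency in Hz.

Step 1 — Resonance condition Im(Z)=0 gives ω₀ = 1/√(LC).
Step 2 — ω₀ = 1/√(0.000543·0.0001) = 4291 rad/s.
Step 3 — f₀ = ω₀/(2π) = 683 Hz.

f₀ = 683 Hz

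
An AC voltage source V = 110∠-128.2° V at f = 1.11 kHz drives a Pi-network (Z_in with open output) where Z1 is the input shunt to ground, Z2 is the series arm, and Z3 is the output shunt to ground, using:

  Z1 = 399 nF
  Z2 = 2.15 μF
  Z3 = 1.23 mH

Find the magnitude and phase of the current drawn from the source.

Step 1 — Angular frequency: ω = 2π·f = 2π·1110 = 6974 rad/s.
Step 2 — Component impedances:
  Z1: Z = 1/(jωC) = -j/(ω·C) = 0 - j359.4 Ω
  Z2: Z = 1/(jωC) = -j/(ω·C) = 0 - j66.69 Ω
  Z3: Z = jωL = j·6974·0.00123 = 0 + j8.578 Ω
Step 3 — With open output, the series arm Z2 and the output shunt Z3 appear in series to ground: Z2 + Z3 = 0 - j58.11 Ω.
Step 4 — Parallel with input shunt Z1: Z_in = Z1 || (Z2 + Z3) = 0 - j50.02 Ω = 50.02∠-90.0° Ω.
Step 5 — Source phasor: V = 110∠-128.2° V = -68.02 - j86.44 V.
Step 6 — Ohm's law: I = V / Z_total = (-68.02 - j86.44) / (0 - j50.02) = 1.728 - j1.36 A.
Step 7 — Convert to polar: |I| = 2.199 A, ∠I = -38.2°.

I = 2.199∠-38.2° A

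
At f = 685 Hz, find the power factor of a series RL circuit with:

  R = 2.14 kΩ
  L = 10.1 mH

Step 1 — Angular frequency: ω = 2π·f = 2π·685 = 4304 rad/s.
Step 2 — Component impedances:
  R: Z = R = 2140 Ω
  L: Z = jωL = j·4304·0.0101 = 0 + j43.47 Ω
Step 3 — Series combination: Z_total = R + L = 2140 + j43.47 Ω = 2140∠1.2° Ω.
Step 4 — Power factor: PF = cos(φ) = Re(Z)/|Z| = 2140/2140.4 = 0.9998.
Step 5 — Type: Im(Z) = 43.47 ⇒ lagging (phase φ = 1.2°).

PF = 0.9998 (lagging, φ = 1.2°)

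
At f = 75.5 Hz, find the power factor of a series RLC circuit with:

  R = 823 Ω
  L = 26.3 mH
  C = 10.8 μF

Step 1 — Angular frequency: ω = 2π·f = 2π·75.5 = 474.4 rad/s.
Step 2 — Component impedances:
  R: Z = R = 823 Ω
  L: Z = jωL = j·474.4·0.0263 = 0 + j12.48 Ω
  C: Z = 1/(jωC) = -j/(ω·C) = 0 - j195.2 Ω
Step 3 — Series combination: Z_total = R + L + C = 823 - j182.7 Ω = 843∠-12.5° Ω.
Step 4 — Power factor: PF = cos(φ) = Re(Z)/|Z| = 823/843.04 = 0.9762.
Step 5 — Type: Im(Z) = -182.7 ⇒ leading (phase φ = -12.5°).

PF = 0.9762 (leading, φ = -12.5°)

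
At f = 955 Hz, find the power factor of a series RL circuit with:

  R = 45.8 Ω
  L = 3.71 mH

Step 1 — Angular frequency: ω = 2π·f = 2π·955 = 6000 rad/s.
Step 2 — Component impedances:
  R: Z = R = 45.8 Ω
  L: Z = jωL = j·6000·0.00371 = 0 + j22.26 Ω
Step 3 — Series combination: Z_total = R + L = 45.8 + j22.26 Ω = 50.92∠25.9° Ω.
Step 4 — Power factor: PF = cos(φ) = Re(Z)/|Z| = 45.8/50.924 = 0.8994.
Step 5 — Type: Im(Z) = 22.26 ⇒ lagging (phase φ = 25.9°).

PF = 0.8994 (lagging, φ = 25.9°)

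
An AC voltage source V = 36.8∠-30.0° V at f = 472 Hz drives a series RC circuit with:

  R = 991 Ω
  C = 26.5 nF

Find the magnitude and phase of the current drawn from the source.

Step 1 — Angular frequency: ω = 2π·f = 2π·472 = 2966 rad/s.
Step 2 — Component impedances:
  R: Z = R = 991 Ω
  C: Z = 1/(jωC) = -j/(ω·C) = 0 - j1.272e+04 Ω
Step 3 — Series combination: Z_total = R + C = 991 - j1.272e+04 Ω = 1.276e+04∠-85.5° Ω.
Step 4 — Source phasor: V = 36.8∠-30.0° V = 31.87 - j18.4 V.
Step 5 — Ohm's law: I = V / Z_total = (31.87 - j18.4) / (991 - j1.272e+04) = 0.001631 + j0.002378 A.
Step 6 — Convert to polar: |I| = 0.002883 A, ∠I = 55.5°.

I = 0.002883∠55.5° A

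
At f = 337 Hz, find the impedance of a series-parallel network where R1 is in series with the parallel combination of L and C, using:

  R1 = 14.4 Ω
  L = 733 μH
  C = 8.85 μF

Step 1 — Angular frequency: ω = 2π·f = 2π·337 = 2117 rad/s.
Step 2 — Component impedances:
  R1: Z = R = 14.4 Ω
  L: Z = jωL = j·2117·0.000733 = 0 + j1.552 Ω
  C: Z = 1/(jωC) = -j/(ω·C) = 0 - j53.36 Ω
Step 3 — Parallel branch: L || C = 1/(1/L + 1/C) = 0 + j1.599 Ω.
Step 4 — Series with R1: Z_total = R1 + (L || C) = 14.4 + j1.599 Ω = 14.49∠6.3° Ω.

Z = 14.4 + j1.599 Ω = 14.49∠6.3° Ω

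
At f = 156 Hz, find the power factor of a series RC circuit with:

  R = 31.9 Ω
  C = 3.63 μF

Step 1 — Angular frequency: ω = 2π·f = 2π·156 = 980.2 rad/s.
Step 2 — Component impedances:
  R: Z = R = 31.9 Ω
  C: Z = 1/(jωC) = -j/(ω·C) = 0 - j281.1 Ω
Step 3 — Series combination: Z_total = R + C = 31.9 - j281.1 Ω = 282.9∠-83.5° Ω.
Step 4 — Power factor: PF = cos(φ) = Re(Z)/|Z| = 31.9/282.9 = 0.1128.
Step 5 — Type: Im(Z) = -281.1 ⇒ leading (phase φ = -83.5°).

PF = 0.1128 (leading, φ = -83.5°)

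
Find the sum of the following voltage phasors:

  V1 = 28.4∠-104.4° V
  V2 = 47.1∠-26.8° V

Step 1 — Convert each phasor to rectangular form:
  V1 = 28.4·(cos(-104.4°) + j·sin(-104.4°)) = -7.063 - j27.51 V
  V2 = 47.1·(cos(-26.8°) + j·sin(-26.8°)) = 42.04 - j21.24 V
Step 2 — Sum components: V_total = 34.98 - j48.74 V.
Step 3 — Convert to polar: |V_total| = 60 V, ∠V_total = -54.3°.

V_total = 60∠-54.3° V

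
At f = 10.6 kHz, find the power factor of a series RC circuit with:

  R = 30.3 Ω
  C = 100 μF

Step 1 — Angular frequency: ω = 2π·f = 2π·1.06e+04 = 6.66e+04 rad/s.
Step 2 — Component impedances:
  R: Z = R = 30.3 Ω
  C: Z = 1/(jωC) = -j/(ω·C) = 0 - j0.1501 Ω
Step 3 — Series combination: Z_total = R + C = 30.3 - j0.1501 Ω = 30.3∠-0.3° Ω.
Step 4 — Power factor: PF = cos(φ) = Re(Z)/|Z| = 30.3/30.3 = 1.
Step 5 — Type: Im(Z) = -0.1501 ⇒ leading (phase φ = -0.3°).

PF = 1 (leading, φ = -0.3°)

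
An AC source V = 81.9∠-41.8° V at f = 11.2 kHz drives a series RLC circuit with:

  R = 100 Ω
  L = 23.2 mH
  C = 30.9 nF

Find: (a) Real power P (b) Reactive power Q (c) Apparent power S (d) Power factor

Step 1 — Angular frequency: ω = 2π·f = 2π·1.12e+04 = 7.037e+04 rad/s.
Step 2 — Component impedances:
  R: Z = R = 100 Ω
  L: Z = jωL = j·7.037e+04·0.0232 = 0 + j1633 Ω
  C: Z = 1/(jωC) = -j/(ω·C) = 0 - j459.9 Ω
Step 3 — Series combination: Z_total = R + L + C = 100 + j1173 Ω = 1177∠85.1° Ω.
Step 4 — Source phasor: V = 81.9∠-41.8° V = 61.05 - j54.59 V.
Step 5 — Current: I = V / Z = -0.0418 - j0.05563 A = 0.06958∠-126.9° A.
Step 6 — Complex power: S = V·I* = 0.4842 + j5.678 VA.
Step 7 — Real power: P = Re(S) = 0.4842 W.
Step 8 — Reactive power: Q = Im(S) = 5.678 VAR.
Step 9 — Apparent power: |S| = 5.699 VA.
Step 10 — Power factor: PF = P/|S| = 0.08496 (lagging).

(a) P = 0.4842 W  (b) Q = 5.678 VAR  (c) S = 5.699 VA  (d) PF = 0.08496 (lagging)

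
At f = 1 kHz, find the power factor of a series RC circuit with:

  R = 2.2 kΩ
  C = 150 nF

Step 1 — Angular frequency: ω = 2π·f = 2π·1000 = 6283 rad/s.
Step 2 — Component impedances:
  R: Z = R = 2200 Ω
  C: Z = 1/(jωC) = -j/(ω·C) = 0 - j1061 Ω
Step 3 — Series combination: Z_total = R + C = 2200 - j1061 Ω = 2442∠-25.7° Ω.
Step 4 — Power factor: PF = cos(φ) = Re(Z)/|Z| = 2200/2442.5 = 0.9007.
Step 5 — Type: Im(Z) = -1061 ⇒ leading (phase φ = -25.7°).

PF = 0.9007 (leading, φ = -25.7°)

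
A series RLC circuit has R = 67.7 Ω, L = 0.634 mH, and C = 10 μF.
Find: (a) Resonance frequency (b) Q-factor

Step 1 — Resonance condition Im(Z)=0 gives ω₀ = 1/√(LC).
Step 2 — ω₀ = 1/√(0.000634·1e-05) = 1.256e+04 rad/s.
Step 3 — f₀ = ω₀/(2π) = 1999 Hz.
Step 4 — Series Q: Q = ω₀L/R = 1.256e+04·0.000634/67.7 = 0.1176.

(a) f₀ = 1999 Hz  (b) Q = 0.1176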